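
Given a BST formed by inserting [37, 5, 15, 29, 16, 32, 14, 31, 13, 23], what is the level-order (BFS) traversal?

Tree insertion order: [37, 5, 15, 29, 16, 32, 14, 31, 13, 23]
Tree (level-order array): [37, 5, None, None, 15, 14, 29, 13, None, 16, 32, None, None, None, 23, 31]
BFS from the root, enqueuing left then right child of each popped node:
  queue [37] -> pop 37, enqueue [5], visited so far: [37]
  queue [5] -> pop 5, enqueue [15], visited so far: [37, 5]
  queue [15] -> pop 15, enqueue [14, 29], visited so far: [37, 5, 15]
  queue [14, 29] -> pop 14, enqueue [13], visited so far: [37, 5, 15, 14]
  queue [29, 13] -> pop 29, enqueue [16, 32], visited so far: [37, 5, 15, 14, 29]
  queue [13, 16, 32] -> pop 13, enqueue [none], visited so far: [37, 5, 15, 14, 29, 13]
  queue [16, 32] -> pop 16, enqueue [23], visited so far: [37, 5, 15, 14, 29, 13, 16]
  queue [32, 23] -> pop 32, enqueue [31], visited so far: [37, 5, 15, 14, 29, 13, 16, 32]
  queue [23, 31] -> pop 23, enqueue [none], visited so far: [37, 5, 15, 14, 29, 13, 16, 32, 23]
  queue [31] -> pop 31, enqueue [none], visited so far: [37, 5, 15, 14, 29, 13, 16, 32, 23, 31]
Result: [37, 5, 15, 14, 29, 13, 16, 32, 23, 31]


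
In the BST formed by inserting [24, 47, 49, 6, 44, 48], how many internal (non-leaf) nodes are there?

Tree built from: [24, 47, 49, 6, 44, 48]
Tree (level-order array): [24, 6, 47, None, None, 44, 49, None, None, 48]
Rule: An internal node has at least one child.
Per-node child counts:
  node 24: 2 child(ren)
  node 6: 0 child(ren)
  node 47: 2 child(ren)
  node 44: 0 child(ren)
  node 49: 1 child(ren)
  node 48: 0 child(ren)
Matching nodes: [24, 47, 49]
Count of internal (non-leaf) nodes: 3


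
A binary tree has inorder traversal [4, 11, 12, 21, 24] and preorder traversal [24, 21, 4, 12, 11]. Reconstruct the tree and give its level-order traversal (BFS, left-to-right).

Inorder:  [4, 11, 12, 21, 24]
Preorder: [24, 21, 4, 12, 11]
Algorithm: preorder visits root first, so consume preorder in order;
for each root, split the current inorder slice at that value into
left-subtree inorder and right-subtree inorder, then recurse.
Recursive splits:
  root=24; inorder splits into left=[4, 11, 12, 21], right=[]
  root=21; inorder splits into left=[4, 11, 12], right=[]
  root=4; inorder splits into left=[], right=[11, 12]
  root=12; inorder splits into left=[11], right=[]
  root=11; inorder splits into left=[], right=[]
Reconstructed level-order: [24, 21, 4, 12, 11]


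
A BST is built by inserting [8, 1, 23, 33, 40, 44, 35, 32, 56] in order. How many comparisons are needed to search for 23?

Search path for 23: 8 -> 23
Found: True
Comparisons: 2


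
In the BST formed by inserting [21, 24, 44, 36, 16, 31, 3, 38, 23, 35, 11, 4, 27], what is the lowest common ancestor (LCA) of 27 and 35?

Tree insertion order: [21, 24, 44, 36, 16, 31, 3, 38, 23, 35, 11, 4, 27]
Tree (level-order array): [21, 16, 24, 3, None, 23, 44, None, 11, None, None, 36, None, 4, None, 31, 38, None, None, 27, 35]
In a BST, the LCA of p=27, q=35 is the first node v on the
root-to-leaf path with p <= v <= q (go left if both < v, right if both > v).
Walk from root:
  at 21: both 27 and 35 > 21, go right
  at 24: both 27 and 35 > 24, go right
  at 44: both 27 and 35 < 44, go left
  at 36: both 27 and 35 < 36, go left
  at 31: 27 <= 31 <= 35, this is the LCA
LCA = 31


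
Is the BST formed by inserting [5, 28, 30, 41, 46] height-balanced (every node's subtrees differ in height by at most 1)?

Tree (level-order array): [5, None, 28, None, 30, None, 41, None, 46]
Definition: a tree is height-balanced if, at every node, |h(left) - h(right)| <= 1 (empty subtree has height -1).
Bottom-up per-node check:
  node 46: h_left=-1, h_right=-1, diff=0 [OK], height=0
  node 41: h_left=-1, h_right=0, diff=1 [OK], height=1
  node 30: h_left=-1, h_right=1, diff=2 [FAIL (|-1-1|=2 > 1)], height=2
  node 28: h_left=-1, h_right=2, diff=3 [FAIL (|-1-2|=3 > 1)], height=3
  node 5: h_left=-1, h_right=3, diff=4 [FAIL (|-1-3|=4 > 1)], height=4
Node 30 violates the condition: |-1 - 1| = 2 > 1.
Result: Not balanced


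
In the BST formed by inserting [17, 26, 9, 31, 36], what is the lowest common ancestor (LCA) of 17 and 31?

Tree insertion order: [17, 26, 9, 31, 36]
Tree (level-order array): [17, 9, 26, None, None, None, 31, None, 36]
In a BST, the LCA of p=17, q=31 is the first node v on the
root-to-leaf path with p <= v <= q (go left if both < v, right if both > v).
Walk from root:
  at 17: 17 <= 17 <= 31, this is the LCA
LCA = 17


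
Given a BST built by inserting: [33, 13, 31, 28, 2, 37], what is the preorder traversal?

Tree insertion order: [33, 13, 31, 28, 2, 37]
Tree (level-order array): [33, 13, 37, 2, 31, None, None, None, None, 28]
Preorder traversal: [33, 13, 2, 31, 28, 37]


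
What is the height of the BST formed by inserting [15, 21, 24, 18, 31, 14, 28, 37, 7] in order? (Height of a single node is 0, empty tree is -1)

Insertion order: [15, 21, 24, 18, 31, 14, 28, 37, 7]
Tree (level-order array): [15, 14, 21, 7, None, 18, 24, None, None, None, None, None, 31, 28, 37]
Compute height bottom-up (empty subtree = -1):
  height(7) = 1 + max(-1, -1) = 0
  height(14) = 1 + max(0, -1) = 1
  height(18) = 1 + max(-1, -1) = 0
  height(28) = 1 + max(-1, -1) = 0
  height(37) = 1 + max(-1, -1) = 0
  height(31) = 1 + max(0, 0) = 1
  height(24) = 1 + max(-1, 1) = 2
  height(21) = 1 + max(0, 2) = 3
  height(15) = 1 + max(1, 3) = 4
Height = 4


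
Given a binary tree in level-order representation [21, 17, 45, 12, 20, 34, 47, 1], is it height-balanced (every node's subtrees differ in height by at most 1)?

Tree (level-order array): [21, 17, 45, 12, 20, 34, 47, 1]
Definition: a tree is height-balanced if, at every node, |h(left) - h(right)| <= 1 (empty subtree has height -1).
Bottom-up per-node check:
  node 1: h_left=-1, h_right=-1, diff=0 [OK], height=0
  node 12: h_left=0, h_right=-1, diff=1 [OK], height=1
  node 20: h_left=-1, h_right=-1, diff=0 [OK], height=0
  node 17: h_left=1, h_right=0, diff=1 [OK], height=2
  node 34: h_left=-1, h_right=-1, diff=0 [OK], height=0
  node 47: h_left=-1, h_right=-1, diff=0 [OK], height=0
  node 45: h_left=0, h_right=0, diff=0 [OK], height=1
  node 21: h_left=2, h_right=1, diff=1 [OK], height=3
All nodes satisfy the balance condition.
Result: Balanced


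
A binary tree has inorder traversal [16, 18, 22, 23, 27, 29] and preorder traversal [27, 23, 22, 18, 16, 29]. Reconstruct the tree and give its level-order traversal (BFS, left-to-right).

Inorder:  [16, 18, 22, 23, 27, 29]
Preorder: [27, 23, 22, 18, 16, 29]
Algorithm: preorder visits root first, so consume preorder in order;
for each root, split the current inorder slice at that value into
left-subtree inorder and right-subtree inorder, then recurse.
Recursive splits:
  root=27; inorder splits into left=[16, 18, 22, 23], right=[29]
  root=23; inorder splits into left=[16, 18, 22], right=[]
  root=22; inorder splits into left=[16, 18], right=[]
  root=18; inorder splits into left=[16], right=[]
  root=16; inorder splits into left=[], right=[]
  root=29; inorder splits into left=[], right=[]
Reconstructed level-order: [27, 23, 29, 22, 18, 16]


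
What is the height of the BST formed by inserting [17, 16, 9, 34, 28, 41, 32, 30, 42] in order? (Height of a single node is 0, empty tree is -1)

Insertion order: [17, 16, 9, 34, 28, 41, 32, 30, 42]
Tree (level-order array): [17, 16, 34, 9, None, 28, 41, None, None, None, 32, None, 42, 30]
Compute height bottom-up (empty subtree = -1):
  height(9) = 1 + max(-1, -1) = 0
  height(16) = 1 + max(0, -1) = 1
  height(30) = 1 + max(-1, -1) = 0
  height(32) = 1 + max(0, -1) = 1
  height(28) = 1 + max(-1, 1) = 2
  height(42) = 1 + max(-1, -1) = 0
  height(41) = 1 + max(-1, 0) = 1
  height(34) = 1 + max(2, 1) = 3
  height(17) = 1 + max(1, 3) = 4
Height = 4


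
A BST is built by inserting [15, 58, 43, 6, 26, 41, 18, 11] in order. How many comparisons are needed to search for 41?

Search path for 41: 15 -> 58 -> 43 -> 26 -> 41
Found: True
Comparisons: 5


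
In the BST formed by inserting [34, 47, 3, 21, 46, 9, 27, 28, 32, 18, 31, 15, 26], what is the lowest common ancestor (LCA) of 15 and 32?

Tree insertion order: [34, 47, 3, 21, 46, 9, 27, 28, 32, 18, 31, 15, 26]
Tree (level-order array): [34, 3, 47, None, 21, 46, None, 9, 27, None, None, None, 18, 26, 28, 15, None, None, None, None, 32, None, None, 31]
In a BST, the LCA of p=15, q=32 is the first node v on the
root-to-leaf path with p <= v <= q (go left if both < v, right if both > v).
Walk from root:
  at 34: both 15 and 32 < 34, go left
  at 3: both 15 and 32 > 3, go right
  at 21: 15 <= 21 <= 32, this is the LCA
LCA = 21


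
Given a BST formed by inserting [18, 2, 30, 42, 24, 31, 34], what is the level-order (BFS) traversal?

Tree insertion order: [18, 2, 30, 42, 24, 31, 34]
Tree (level-order array): [18, 2, 30, None, None, 24, 42, None, None, 31, None, None, 34]
BFS from the root, enqueuing left then right child of each popped node:
  queue [18] -> pop 18, enqueue [2, 30], visited so far: [18]
  queue [2, 30] -> pop 2, enqueue [none], visited so far: [18, 2]
  queue [30] -> pop 30, enqueue [24, 42], visited so far: [18, 2, 30]
  queue [24, 42] -> pop 24, enqueue [none], visited so far: [18, 2, 30, 24]
  queue [42] -> pop 42, enqueue [31], visited so far: [18, 2, 30, 24, 42]
  queue [31] -> pop 31, enqueue [34], visited so far: [18, 2, 30, 24, 42, 31]
  queue [34] -> pop 34, enqueue [none], visited so far: [18, 2, 30, 24, 42, 31, 34]
Result: [18, 2, 30, 24, 42, 31, 34]


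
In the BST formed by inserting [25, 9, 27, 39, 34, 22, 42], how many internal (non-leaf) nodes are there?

Tree built from: [25, 9, 27, 39, 34, 22, 42]
Tree (level-order array): [25, 9, 27, None, 22, None, 39, None, None, 34, 42]
Rule: An internal node has at least one child.
Per-node child counts:
  node 25: 2 child(ren)
  node 9: 1 child(ren)
  node 22: 0 child(ren)
  node 27: 1 child(ren)
  node 39: 2 child(ren)
  node 34: 0 child(ren)
  node 42: 0 child(ren)
Matching nodes: [25, 9, 27, 39]
Count of internal (non-leaf) nodes: 4


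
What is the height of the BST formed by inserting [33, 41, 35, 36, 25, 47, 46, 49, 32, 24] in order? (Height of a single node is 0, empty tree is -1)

Insertion order: [33, 41, 35, 36, 25, 47, 46, 49, 32, 24]
Tree (level-order array): [33, 25, 41, 24, 32, 35, 47, None, None, None, None, None, 36, 46, 49]
Compute height bottom-up (empty subtree = -1):
  height(24) = 1 + max(-1, -1) = 0
  height(32) = 1 + max(-1, -1) = 0
  height(25) = 1 + max(0, 0) = 1
  height(36) = 1 + max(-1, -1) = 0
  height(35) = 1 + max(-1, 0) = 1
  height(46) = 1 + max(-1, -1) = 0
  height(49) = 1 + max(-1, -1) = 0
  height(47) = 1 + max(0, 0) = 1
  height(41) = 1 + max(1, 1) = 2
  height(33) = 1 + max(1, 2) = 3
Height = 3


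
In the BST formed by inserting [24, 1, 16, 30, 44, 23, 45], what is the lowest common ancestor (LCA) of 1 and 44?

Tree insertion order: [24, 1, 16, 30, 44, 23, 45]
Tree (level-order array): [24, 1, 30, None, 16, None, 44, None, 23, None, 45]
In a BST, the LCA of p=1, q=44 is the first node v on the
root-to-leaf path with p <= v <= q (go left if both < v, right if both > v).
Walk from root:
  at 24: 1 <= 24 <= 44, this is the LCA
LCA = 24


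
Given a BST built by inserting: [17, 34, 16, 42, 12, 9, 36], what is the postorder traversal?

Tree insertion order: [17, 34, 16, 42, 12, 9, 36]
Tree (level-order array): [17, 16, 34, 12, None, None, 42, 9, None, 36]
Postorder traversal: [9, 12, 16, 36, 42, 34, 17]


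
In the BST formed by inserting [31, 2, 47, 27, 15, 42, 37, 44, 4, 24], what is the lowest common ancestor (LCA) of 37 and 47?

Tree insertion order: [31, 2, 47, 27, 15, 42, 37, 44, 4, 24]
Tree (level-order array): [31, 2, 47, None, 27, 42, None, 15, None, 37, 44, 4, 24]
In a BST, the LCA of p=37, q=47 is the first node v on the
root-to-leaf path with p <= v <= q (go left if both < v, right if both > v).
Walk from root:
  at 31: both 37 and 47 > 31, go right
  at 47: 37 <= 47 <= 47, this is the LCA
LCA = 47


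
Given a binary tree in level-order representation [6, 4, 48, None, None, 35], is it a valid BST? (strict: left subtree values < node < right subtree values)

Level-order array: [6, 4, 48, None, None, 35]
Validate using subtree bounds (lo, hi): at each node, require lo < value < hi,
then recurse left with hi=value and right with lo=value.
Preorder trace (stopping at first violation):
  at node 6 with bounds (-inf, +inf): OK
  at node 4 with bounds (-inf, 6): OK
  at node 48 with bounds (6, +inf): OK
  at node 35 with bounds (6, 48): OK
No violation found at any node.
Result: Valid BST


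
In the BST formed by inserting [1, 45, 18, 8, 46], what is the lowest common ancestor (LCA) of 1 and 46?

Tree insertion order: [1, 45, 18, 8, 46]
Tree (level-order array): [1, None, 45, 18, 46, 8]
In a BST, the LCA of p=1, q=46 is the first node v on the
root-to-leaf path with p <= v <= q (go left if both < v, right if both > v).
Walk from root:
  at 1: 1 <= 1 <= 46, this is the LCA
LCA = 1


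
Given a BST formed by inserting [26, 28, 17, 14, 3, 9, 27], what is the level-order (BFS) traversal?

Tree insertion order: [26, 28, 17, 14, 3, 9, 27]
Tree (level-order array): [26, 17, 28, 14, None, 27, None, 3, None, None, None, None, 9]
BFS from the root, enqueuing left then right child of each popped node:
  queue [26] -> pop 26, enqueue [17, 28], visited so far: [26]
  queue [17, 28] -> pop 17, enqueue [14], visited so far: [26, 17]
  queue [28, 14] -> pop 28, enqueue [27], visited so far: [26, 17, 28]
  queue [14, 27] -> pop 14, enqueue [3], visited so far: [26, 17, 28, 14]
  queue [27, 3] -> pop 27, enqueue [none], visited so far: [26, 17, 28, 14, 27]
  queue [3] -> pop 3, enqueue [9], visited so far: [26, 17, 28, 14, 27, 3]
  queue [9] -> pop 9, enqueue [none], visited so far: [26, 17, 28, 14, 27, 3, 9]
Result: [26, 17, 28, 14, 27, 3, 9]


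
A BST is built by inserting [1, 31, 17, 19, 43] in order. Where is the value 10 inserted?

Starting tree (level order): [1, None, 31, 17, 43, None, 19]
Insertion path: 1 -> 31 -> 17
Result: insert 10 as left child of 17
Final tree (level order): [1, None, 31, 17, 43, 10, 19]


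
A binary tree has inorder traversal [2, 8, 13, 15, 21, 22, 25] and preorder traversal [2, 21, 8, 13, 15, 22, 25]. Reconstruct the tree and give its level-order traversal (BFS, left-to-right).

Inorder:  [2, 8, 13, 15, 21, 22, 25]
Preorder: [2, 21, 8, 13, 15, 22, 25]
Algorithm: preorder visits root first, so consume preorder in order;
for each root, split the current inorder slice at that value into
left-subtree inorder and right-subtree inorder, then recurse.
Recursive splits:
  root=2; inorder splits into left=[], right=[8, 13, 15, 21, 22, 25]
  root=21; inorder splits into left=[8, 13, 15], right=[22, 25]
  root=8; inorder splits into left=[], right=[13, 15]
  root=13; inorder splits into left=[], right=[15]
  root=15; inorder splits into left=[], right=[]
  root=22; inorder splits into left=[], right=[25]
  root=25; inorder splits into left=[], right=[]
Reconstructed level-order: [2, 21, 8, 22, 13, 25, 15]


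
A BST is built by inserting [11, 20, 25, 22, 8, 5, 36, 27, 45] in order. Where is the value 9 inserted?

Starting tree (level order): [11, 8, 20, 5, None, None, 25, None, None, 22, 36, None, None, 27, 45]
Insertion path: 11 -> 8
Result: insert 9 as right child of 8
Final tree (level order): [11, 8, 20, 5, 9, None, 25, None, None, None, None, 22, 36, None, None, 27, 45]


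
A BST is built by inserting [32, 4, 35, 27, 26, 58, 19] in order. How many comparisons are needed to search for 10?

Search path for 10: 32 -> 4 -> 27 -> 26 -> 19
Found: False
Comparisons: 5


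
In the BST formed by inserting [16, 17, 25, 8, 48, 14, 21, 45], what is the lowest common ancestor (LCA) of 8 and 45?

Tree insertion order: [16, 17, 25, 8, 48, 14, 21, 45]
Tree (level-order array): [16, 8, 17, None, 14, None, 25, None, None, 21, 48, None, None, 45]
In a BST, the LCA of p=8, q=45 is the first node v on the
root-to-leaf path with p <= v <= q (go left if both < v, right if both > v).
Walk from root:
  at 16: 8 <= 16 <= 45, this is the LCA
LCA = 16


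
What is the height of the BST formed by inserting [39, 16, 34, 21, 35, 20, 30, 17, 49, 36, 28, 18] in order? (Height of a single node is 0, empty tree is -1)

Insertion order: [39, 16, 34, 21, 35, 20, 30, 17, 49, 36, 28, 18]
Tree (level-order array): [39, 16, 49, None, 34, None, None, 21, 35, 20, 30, None, 36, 17, None, 28, None, None, None, None, 18]
Compute height bottom-up (empty subtree = -1):
  height(18) = 1 + max(-1, -1) = 0
  height(17) = 1 + max(-1, 0) = 1
  height(20) = 1 + max(1, -1) = 2
  height(28) = 1 + max(-1, -1) = 0
  height(30) = 1 + max(0, -1) = 1
  height(21) = 1 + max(2, 1) = 3
  height(36) = 1 + max(-1, -1) = 0
  height(35) = 1 + max(-1, 0) = 1
  height(34) = 1 + max(3, 1) = 4
  height(16) = 1 + max(-1, 4) = 5
  height(49) = 1 + max(-1, -1) = 0
  height(39) = 1 + max(5, 0) = 6
Height = 6


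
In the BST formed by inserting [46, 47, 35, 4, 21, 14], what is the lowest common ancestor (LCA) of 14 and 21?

Tree insertion order: [46, 47, 35, 4, 21, 14]
Tree (level-order array): [46, 35, 47, 4, None, None, None, None, 21, 14]
In a BST, the LCA of p=14, q=21 is the first node v on the
root-to-leaf path with p <= v <= q (go left if both < v, right if both > v).
Walk from root:
  at 46: both 14 and 21 < 46, go left
  at 35: both 14 and 21 < 35, go left
  at 4: both 14 and 21 > 4, go right
  at 21: 14 <= 21 <= 21, this is the LCA
LCA = 21


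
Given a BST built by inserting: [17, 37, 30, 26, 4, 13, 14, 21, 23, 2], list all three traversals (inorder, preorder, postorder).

Tree insertion order: [17, 37, 30, 26, 4, 13, 14, 21, 23, 2]
Tree (level-order array): [17, 4, 37, 2, 13, 30, None, None, None, None, 14, 26, None, None, None, 21, None, None, 23]
Inorder (L, root, R): [2, 4, 13, 14, 17, 21, 23, 26, 30, 37]
Preorder (root, L, R): [17, 4, 2, 13, 14, 37, 30, 26, 21, 23]
Postorder (L, R, root): [2, 14, 13, 4, 23, 21, 26, 30, 37, 17]


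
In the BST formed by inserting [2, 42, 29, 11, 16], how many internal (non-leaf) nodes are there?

Tree built from: [2, 42, 29, 11, 16]
Tree (level-order array): [2, None, 42, 29, None, 11, None, None, 16]
Rule: An internal node has at least one child.
Per-node child counts:
  node 2: 1 child(ren)
  node 42: 1 child(ren)
  node 29: 1 child(ren)
  node 11: 1 child(ren)
  node 16: 0 child(ren)
Matching nodes: [2, 42, 29, 11]
Count of internal (non-leaf) nodes: 4


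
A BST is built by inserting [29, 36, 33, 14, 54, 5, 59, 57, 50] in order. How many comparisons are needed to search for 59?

Search path for 59: 29 -> 36 -> 54 -> 59
Found: True
Comparisons: 4


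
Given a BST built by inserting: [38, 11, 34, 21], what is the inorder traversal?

Tree insertion order: [38, 11, 34, 21]
Tree (level-order array): [38, 11, None, None, 34, 21]
Inorder traversal: [11, 21, 34, 38]


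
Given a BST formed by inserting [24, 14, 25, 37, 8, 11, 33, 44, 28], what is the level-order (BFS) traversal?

Tree insertion order: [24, 14, 25, 37, 8, 11, 33, 44, 28]
Tree (level-order array): [24, 14, 25, 8, None, None, 37, None, 11, 33, 44, None, None, 28]
BFS from the root, enqueuing left then right child of each popped node:
  queue [24] -> pop 24, enqueue [14, 25], visited so far: [24]
  queue [14, 25] -> pop 14, enqueue [8], visited so far: [24, 14]
  queue [25, 8] -> pop 25, enqueue [37], visited so far: [24, 14, 25]
  queue [8, 37] -> pop 8, enqueue [11], visited so far: [24, 14, 25, 8]
  queue [37, 11] -> pop 37, enqueue [33, 44], visited so far: [24, 14, 25, 8, 37]
  queue [11, 33, 44] -> pop 11, enqueue [none], visited so far: [24, 14, 25, 8, 37, 11]
  queue [33, 44] -> pop 33, enqueue [28], visited so far: [24, 14, 25, 8, 37, 11, 33]
  queue [44, 28] -> pop 44, enqueue [none], visited so far: [24, 14, 25, 8, 37, 11, 33, 44]
  queue [28] -> pop 28, enqueue [none], visited so far: [24, 14, 25, 8, 37, 11, 33, 44, 28]
Result: [24, 14, 25, 8, 37, 11, 33, 44, 28]


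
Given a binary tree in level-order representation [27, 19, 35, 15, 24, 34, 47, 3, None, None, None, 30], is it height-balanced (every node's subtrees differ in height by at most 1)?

Tree (level-order array): [27, 19, 35, 15, 24, 34, 47, 3, None, None, None, 30]
Definition: a tree is height-balanced if, at every node, |h(left) - h(right)| <= 1 (empty subtree has height -1).
Bottom-up per-node check:
  node 3: h_left=-1, h_right=-1, diff=0 [OK], height=0
  node 15: h_left=0, h_right=-1, diff=1 [OK], height=1
  node 24: h_left=-1, h_right=-1, diff=0 [OK], height=0
  node 19: h_left=1, h_right=0, diff=1 [OK], height=2
  node 30: h_left=-1, h_right=-1, diff=0 [OK], height=0
  node 34: h_left=0, h_right=-1, diff=1 [OK], height=1
  node 47: h_left=-1, h_right=-1, diff=0 [OK], height=0
  node 35: h_left=1, h_right=0, diff=1 [OK], height=2
  node 27: h_left=2, h_right=2, diff=0 [OK], height=3
All nodes satisfy the balance condition.
Result: Balanced


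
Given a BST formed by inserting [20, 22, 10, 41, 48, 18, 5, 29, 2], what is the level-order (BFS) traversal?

Tree insertion order: [20, 22, 10, 41, 48, 18, 5, 29, 2]
Tree (level-order array): [20, 10, 22, 5, 18, None, 41, 2, None, None, None, 29, 48]
BFS from the root, enqueuing left then right child of each popped node:
  queue [20] -> pop 20, enqueue [10, 22], visited so far: [20]
  queue [10, 22] -> pop 10, enqueue [5, 18], visited so far: [20, 10]
  queue [22, 5, 18] -> pop 22, enqueue [41], visited so far: [20, 10, 22]
  queue [5, 18, 41] -> pop 5, enqueue [2], visited so far: [20, 10, 22, 5]
  queue [18, 41, 2] -> pop 18, enqueue [none], visited so far: [20, 10, 22, 5, 18]
  queue [41, 2] -> pop 41, enqueue [29, 48], visited so far: [20, 10, 22, 5, 18, 41]
  queue [2, 29, 48] -> pop 2, enqueue [none], visited so far: [20, 10, 22, 5, 18, 41, 2]
  queue [29, 48] -> pop 29, enqueue [none], visited so far: [20, 10, 22, 5, 18, 41, 2, 29]
  queue [48] -> pop 48, enqueue [none], visited so far: [20, 10, 22, 5, 18, 41, 2, 29, 48]
Result: [20, 10, 22, 5, 18, 41, 2, 29, 48]


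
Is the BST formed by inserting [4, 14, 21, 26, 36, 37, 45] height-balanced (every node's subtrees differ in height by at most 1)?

Tree (level-order array): [4, None, 14, None, 21, None, 26, None, 36, None, 37, None, 45]
Definition: a tree is height-balanced if, at every node, |h(left) - h(right)| <= 1 (empty subtree has height -1).
Bottom-up per-node check:
  node 45: h_left=-1, h_right=-1, diff=0 [OK], height=0
  node 37: h_left=-1, h_right=0, diff=1 [OK], height=1
  node 36: h_left=-1, h_right=1, diff=2 [FAIL (|-1-1|=2 > 1)], height=2
  node 26: h_left=-1, h_right=2, diff=3 [FAIL (|-1-2|=3 > 1)], height=3
  node 21: h_left=-1, h_right=3, diff=4 [FAIL (|-1-3|=4 > 1)], height=4
  node 14: h_left=-1, h_right=4, diff=5 [FAIL (|-1-4|=5 > 1)], height=5
  node 4: h_left=-1, h_right=5, diff=6 [FAIL (|-1-5|=6 > 1)], height=6
Node 36 violates the condition: |-1 - 1| = 2 > 1.
Result: Not balanced


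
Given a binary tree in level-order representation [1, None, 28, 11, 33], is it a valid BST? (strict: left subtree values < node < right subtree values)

Level-order array: [1, None, 28, 11, 33]
Validate using subtree bounds (lo, hi): at each node, require lo < value < hi,
then recurse left with hi=value and right with lo=value.
Preorder trace (stopping at first violation):
  at node 1 with bounds (-inf, +inf): OK
  at node 28 with bounds (1, +inf): OK
  at node 11 with bounds (1, 28): OK
  at node 33 with bounds (28, +inf): OK
No violation found at any node.
Result: Valid BST


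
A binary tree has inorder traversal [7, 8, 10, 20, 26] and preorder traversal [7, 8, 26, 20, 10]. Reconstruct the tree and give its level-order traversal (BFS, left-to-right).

Inorder:  [7, 8, 10, 20, 26]
Preorder: [7, 8, 26, 20, 10]
Algorithm: preorder visits root first, so consume preorder in order;
for each root, split the current inorder slice at that value into
left-subtree inorder and right-subtree inorder, then recurse.
Recursive splits:
  root=7; inorder splits into left=[], right=[8, 10, 20, 26]
  root=8; inorder splits into left=[], right=[10, 20, 26]
  root=26; inorder splits into left=[10, 20], right=[]
  root=20; inorder splits into left=[10], right=[]
  root=10; inorder splits into left=[], right=[]
Reconstructed level-order: [7, 8, 26, 20, 10]


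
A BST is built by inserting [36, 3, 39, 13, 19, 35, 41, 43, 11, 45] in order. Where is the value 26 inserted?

Starting tree (level order): [36, 3, 39, None, 13, None, 41, 11, 19, None, 43, None, None, None, 35, None, 45]
Insertion path: 36 -> 3 -> 13 -> 19 -> 35
Result: insert 26 as left child of 35
Final tree (level order): [36, 3, 39, None, 13, None, 41, 11, 19, None, 43, None, None, None, 35, None, 45, 26]


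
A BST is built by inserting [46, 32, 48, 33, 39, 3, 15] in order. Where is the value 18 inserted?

Starting tree (level order): [46, 32, 48, 3, 33, None, None, None, 15, None, 39]
Insertion path: 46 -> 32 -> 3 -> 15
Result: insert 18 as right child of 15
Final tree (level order): [46, 32, 48, 3, 33, None, None, None, 15, None, 39, None, 18]


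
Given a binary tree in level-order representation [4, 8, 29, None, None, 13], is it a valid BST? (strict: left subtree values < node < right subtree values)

Level-order array: [4, 8, 29, None, None, 13]
Validate using subtree bounds (lo, hi): at each node, require lo < value < hi,
then recurse left with hi=value and right with lo=value.
Preorder trace (stopping at first violation):
  at node 4 with bounds (-inf, +inf): OK
  at node 8 with bounds (-inf, 4): VIOLATION
Node 8 violates its bound: not (-inf < 8 < 4).
Result: Not a valid BST


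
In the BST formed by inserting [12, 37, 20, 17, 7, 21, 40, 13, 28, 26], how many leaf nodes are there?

Tree built from: [12, 37, 20, 17, 7, 21, 40, 13, 28, 26]
Tree (level-order array): [12, 7, 37, None, None, 20, 40, 17, 21, None, None, 13, None, None, 28, None, None, 26]
Rule: A leaf has 0 children.
Per-node child counts:
  node 12: 2 child(ren)
  node 7: 0 child(ren)
  node 37: 2 child(ren)
  node 20: 2 child(ren)
  node 17: 1 child(ren)
  node 13: 0 child(ren)
  node 21: 1 child(ren)
  node 28: 1 child(ren)
  node 26: 0 child(ren)
  node 40: 0 child(ren)
Matching nodes: [7, 13, 26, 40]
Count of leaf nodes: 4


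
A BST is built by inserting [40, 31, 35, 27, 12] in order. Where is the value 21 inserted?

Starting tree (level order): [40, 31, None, 27, 35, 12]
Insertion path: 40 -> 31 -> 27 -> 12
Result: insert 21 as right child of 12
Final tree (level order): [40, 31, None, 27, 35, 12, None, None, None, None, 21]


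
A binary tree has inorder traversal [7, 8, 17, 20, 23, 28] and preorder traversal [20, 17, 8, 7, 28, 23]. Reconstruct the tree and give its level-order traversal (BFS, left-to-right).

Inorder:  [7, 8, 17, 20, 23, 28]
Preorder: [20, 17, 8, 7, 28, 23]
Algorithm: preorder visits root first, so consume preorder in order;
for each root, split the current inorder slice at that value into
left-subtree inorder and right-subtree inorder, then recurse.
Recursive splits:
  root=20; inorder splits into left=[7, 8, 17], right=[23, 28]
  root=17; inorder splits into left=[7, 8], right=[]
  root=8; inorder splits into left=[7], right=[]
  root=7; inorder splits into left=[], right=[]
  root=28; inorder splits into left=[23], right=[]
  root=23; inorder splits into left=[], right=[]
Reconstructed level-order: [20, 17, 28, 8, 23, 7]


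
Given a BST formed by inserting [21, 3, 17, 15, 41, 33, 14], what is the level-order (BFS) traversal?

Tree insertion order: [21, 3, 17, 15, 41, 33, 14]
Tree (level-order array): [21, 3, 41, None, 17, 33, None, 15, None, None, None, 14]
BFS from the root, enqueuing left then right child of each popped node:
  queue [21] -> pop 21, enqueue [3, 41], visited so far: [21]
  queue [3, 41] -> pop 3, enqueue [17], visited so far: [21, 3]
  queue [41, 17] -> pop 41, enqueue [33], visited so far: [21, 3, 41]
  queue [17, 33] -> pop 17, enqueue [15], visited so far: [21, 3, 41, 17]
  queue [33, 15] -> pop 33, enqueue [none], visited so far: [21, 3, 41, 17, 33]
  queue [15] -> pop 15, enqueue [14], visited so far: [21, 3, 41, 17, 33, 15]
  queue [14] -> pop 14, enqueue [none], visited so far: [21, 3, 41, 17, 33, 15, 14]
Result: [21, 3, 41, 17, 33, 15, 14]


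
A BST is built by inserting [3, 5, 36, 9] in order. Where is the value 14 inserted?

Starting tree (level order): [3, None, 5, None, 36, 9]
Insertion path: 3 -> 5 -> 36 -> 9
Result: insert 14 as right child of 9
Final tree (level order): [3, None, 5, None, 36, 9, None, None, 14]


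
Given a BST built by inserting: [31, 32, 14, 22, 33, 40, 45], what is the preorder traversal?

Tree insertion order: [31, 32, 14, 22, 33, 40, 45]
Tree (level-order array): [31, 14, 32, None, 22, None, 33, None, None, None, 40, None, 45]
Preorder traversal: [31, 14, 22, 32, 33, 40, 45]


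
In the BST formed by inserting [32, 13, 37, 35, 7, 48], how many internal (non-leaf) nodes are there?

Tree built from: [32, 13, 37, 35, 7, 48]
Tree (level-order array): [32, 13, 37, 7, None, 35, 48]
Rule: An internal node has at least one child.
Per-node child counts:
  node 32: 2 child(ren)
  node 13: 1 child(ren)
  node 7: 0 child(ren)
  node 37: 2 child(ren)
  node 35: 0 child(ren)
  node 48: 0 child(ren)
Matching nodes: [32, 13, 37]
Count of internal (non-leaf) nodes: 3


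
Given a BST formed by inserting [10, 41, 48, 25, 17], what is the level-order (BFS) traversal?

Tree insertion order: [10, 41, 48, 25, 17]
Tree (level-order array): [10, None, 41, 25, 48, 17]
BFS from the root, enqueuing left then right child of each popped node:
  queue [10] -> pop 10, enqueue [41], visited so far: [10]
  queue [41] -> pop 41, enqueue [25, 48], visited so far: [10, 41]
  queue [25, 48] -> pop 25, enqueue [17], visited so far: [10, 41, 25]
  queue [48, 17] -> pop 48, enqueue [none], visited so far: [10, 41, 25, 48]
  queue [17] -> pop 17, enqueue [none], visited so far: [10, 41, 25, 48, 17]
Result: [10, 41, 25, 48, 17]


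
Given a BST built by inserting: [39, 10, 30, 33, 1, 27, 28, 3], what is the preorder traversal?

Tree insertion order: [39, 10, 30, 33, 1, 27, 28, 3]
Tree (level-order array): [39, 10, None, 1, 30, None, 3, 27, 33, None, None, None, 28]
Preorder traversal: [39, 10, 1, 3, 30, 27, 28, 33]


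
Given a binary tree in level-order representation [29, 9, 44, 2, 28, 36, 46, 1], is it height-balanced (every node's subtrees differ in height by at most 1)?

Tree (level-order array): [29, 9, 44, 2, 28, 36, 46, 1]
Definition: a tree is height-balanced if, at every node, |h(left) - h(right)| <= 1 (empty subtree has height -1).
Bottom-up per-node check:
  node 1: h_left=-1, h_right=-1, diff=0 [OK], height=0
  node 2: h_left=0, h_right=-1, diff=1 [OK], height=1
  node 28: h_left=-1, h_right=-1, diff=0 [OK], height=0
  node 9: h_left=1, h_right=0, diff=1 [OK], height=2
  node 36: h_left=-1, h_right=-1, diff=0 [OK], height=0
  node 46: h_left=-1, h_right=-1, diff=0 [OK], height=0
  node 44: h_left=0, h_right=0, diff=0 [OK], height=1
  node 29: h_left=2, h_right=1, diff=1 [OK], height=3
All nodes satisfy the balance condition.
Result: Balanced


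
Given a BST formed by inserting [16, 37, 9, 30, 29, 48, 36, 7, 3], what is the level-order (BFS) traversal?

Tree insertion order: [16, 37, 9, 30, 29, 48, 36, 7, 3]
Tree (level-order array): [16, 9, 37, 7, None, 30, 48, 3, None, 29, 36]
BFS from the root, enqueuing left then right child of each popped node:
  queue [16] -> pop 16, enqueue [9, 37], visited so far: [16]
  queue [9, 37] -> pop 9, enqueue [7], visited so far: [16, 9]
  queue [37, 7] -> pop 37, enqueue [30, 48], visited so far: [16, 9, 37]
  queue [7, 30, 48] -> pop 7, enqueue [3], visited so far: [16, 9, 37, 7]
  queue [30, 48, 3] -> pop 30, enqueue [29, 36], visited so far: [16, 9, 37, 7, 30]
  queue [48, 3, 29, 36] -> pop 48, enqueue [none], visited so far: [16, 9, 37, 7, 30, 48]
  queue [3, 29, 36] -> pop 3, enqueue [none], visited so far: [16, 9, 37, 7, 30, 48, 3]
  queue [29, 36] -> pop 29, enqueue [none], visited so far: [16, 9, 37, 7, 30, 48, 3, 29]
  queue [36] -> pop 36, enqueue [none], visited so far: [16, 9, 37, 7, 30, 48, 3, 29, 36]
Result: [16, 9, 37, 7, 30, 48, 3, 29, 36]


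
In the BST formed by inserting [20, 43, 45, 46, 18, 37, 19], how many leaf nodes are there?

Tree built from: [20, 43, 45, 46, 18, 37, 19]
Tree (level-order array): [20, 18, 43, None, 19, 37, 45, None, None, None, None, None, 46]
Rule: A leaf has 0 children.
Per-node child counts:
  node 20: 2 child(ren)
  node 18: 1 child(ren)
  node 19: 0 child(ren)
  node 43: 2 child(ren)
  node 37: 0 child(ren)
  node 45: 1 child(ren)
  node 46: 0 child(ren)
Matching nodes: [19, 37, 46]
Count of leaf nodes: 3


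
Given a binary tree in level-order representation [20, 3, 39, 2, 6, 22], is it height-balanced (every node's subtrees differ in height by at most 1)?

Tree (level-order array): [20, 3, 39, 2, 6, 22]
Definition: a tree is height-balanced if, at every node, |h(left) - h(right)| <= 1 (empty subtree has height -1).
Bottom-up per-node check:
  node 2: h_left=-1, h_right=-1, diff=0 [OK], height=0
  node 6: h_left=-1, h_right=-1, diff=0 [OK], height=0
  node 3: h_left=0, h_right=0, diff=0 [OK], height=1
  node 22: h_left=-1, h_right=-1, diff=0 [OK], height=0
  node 39: h_left=0, h_right=-1, diff=1 [OK], height=1
  node 20: h_left=1, h_right=1, diff=0 [OK], height=2
All nodes satisfy the balance condition.
Result: Balanced


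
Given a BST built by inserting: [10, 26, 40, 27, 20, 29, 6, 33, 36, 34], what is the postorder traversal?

Tree insertion order: [10, 26, 40, 27, 20, 29, 6, 33, 36, 34]
Tree (level-order array): [10, 6, 26, None, None, 20, 40, None, None, 27, None, None, 29, None, 33, None, 36, 34]
Postorder traversal: [6, 20, 34, 36, 33, 29, 27, 40, 26, 10]


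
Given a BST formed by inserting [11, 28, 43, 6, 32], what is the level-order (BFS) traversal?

Tree insertion order: [11, 28, 43, 6, 32]
Tree (level-order array): [11, 6, 28, None, None, None, 43, 32]
BFS from the root, enqueuing left then right child of each popped node:
  queue [11] -> pop 11, enqueue [6, 28], visited so far: [11]
  queue [6, 28] -> pop 6, enqueue [none], visited so far: [11, 6]
  queue [28] -> pop 28, enqueue [43], visited so far: [11, 6, 28]
  queue [43] -> pop 43, enqueue [32], visited so far: [11, 6, 28, 43]
  queue [32] -> pop 32, enqueue [none], visited so far: [11, 6, 28, 43, 32]
Result: [11, 6, 28, 43, 32]


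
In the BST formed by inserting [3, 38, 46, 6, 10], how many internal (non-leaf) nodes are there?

Tree built from: [3, 38, 46, 6, 10]
Tree (level-order array): [3, None, 38, 6, 46, None, 10]
Rule: An internal node has at least one child.
Per-node child counts:
  node 3: 1 child(ren)
  node 38: 2 child(ren)
  node 6: 1 child(ren)
  node 10: 0 child(ren)
  node 46: 0 child(ren)
Matching nodes: [3, 38, 6]
Count of internal (non-leaf) nodes: 3


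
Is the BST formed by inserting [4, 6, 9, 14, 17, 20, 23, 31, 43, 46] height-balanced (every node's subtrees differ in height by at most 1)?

Tree (level-order array): [4, None, 6, None, 9, None, 14, None, 17, None, 20, None, 23, None, 31, None, 43, None, 46]
Definition: a tree is height-balanced if, at every node, |h(left) - h(right)| <= 1 (empty subtree has height -1).
Bottom-up per-node check:
  node 46: h_left=-1, h_right=-1, diff=0 [OK], height=0
  node 43: h_left=-1, h_right=0, diff=1 [OK], height=1
  node 31: h_left=-1, h_right=1, diff=2 [FAIL (|-1-1|=2 > 1)], height=2
  node 23: h_left=-1, h_right=2, diff=3 [FAIL (|-1-2|=3 > 1)], height=3
  node 20: h_left=-1, h_right=3, diff=4 [FAIL (|-1-3|=4 > 1)], height=4
  node 17: h_left=-1, h_right=4, diff=5 [FAIL (|-1-4|=5 > 1)], height=5
  node 14: h_left=-1, h_right=5, diff=6 [FAIL (|-1-5|=6 > 1)], height=6
  node 9: h_left=-1, h_right=6, diff=7 [FAIL (|-1-6|=7 > 1)], height=7
  node 6: h_left=-1, h_right=7, diff=8 [FAIL (|-1-7|=8 > 1)], height=8
  node 4: h_left=-1, h_right=8, diff=9 [FAIL (|-1-8|=9 > 1)], height=9
Node 31 violates the condition: |-1 - 1| = 2 > 1.
Result: Not balanced


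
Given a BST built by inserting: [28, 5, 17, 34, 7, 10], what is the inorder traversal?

Tree insertion order: [28, 5, 17, 34, 7, 10]
Tree (level-order array): [28, 5, 34, None, 17, None, None, 7, None, None, 10]
Inorder traversal: [5, 7, 10, 17, 28, 34]


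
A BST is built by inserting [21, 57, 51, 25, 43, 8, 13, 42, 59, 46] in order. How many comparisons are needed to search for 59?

Search path for 59: 21 -> 57 -> 59
Found: True
Comparisons: 3


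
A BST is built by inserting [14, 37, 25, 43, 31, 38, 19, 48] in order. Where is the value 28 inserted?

Starting tree (level order): [14, None, 37, 25, 43, 19, 31, 38, 48]
Insertion path: 14 -> 37 -> 25 -> 31
Result: insert 28 as left child of 31
Final tree (level order): [14, None, 37, 25, 43, 19, 31, 38, 48, None, None, 28]


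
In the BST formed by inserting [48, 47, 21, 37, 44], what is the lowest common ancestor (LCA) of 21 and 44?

Tree insertion order: [48, 47, 21, 37, 44]
Tree (level-order array): [48, 47, None, 21, None, None, 37, None, 44]
In a BST, the LCA of p=21, q=44 is the first node v on the
root-to-leaf path with p <= v <= q (go left if both < v, right if both > v).
Walk from root:
  at 48: both 21 and 44 < 48, go left
  at 47: both 21 and 44 < 47, go left
  at 21: 21 <= 21 <= 44, this is the LCA
LCA = 21


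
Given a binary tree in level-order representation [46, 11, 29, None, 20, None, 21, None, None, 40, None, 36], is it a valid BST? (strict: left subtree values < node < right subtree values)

Level-order array: [46, 11, 29, None, 20, None, 21, None, None, 40, None, 36]
Validate using subtree bounds (lo, hi): at each node, require lo < value < hi,
then recurse left with hi=value and right with lo=value.
Preorder trace (stopping at first violation):
  at node 46 with bounds (-inf, +inf): OK
  at node 11 with bounds (-inf, 46): OK
  at node 20 with bounds (11, 46): OK
  at node 29 with bounds (46, +inf): VIOLATION
Node 29 violates its bound: not (46 < 29 < +inf).
Result: Not a valid BST


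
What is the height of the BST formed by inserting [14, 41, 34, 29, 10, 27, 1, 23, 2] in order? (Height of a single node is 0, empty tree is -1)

Insertion order: [14, 41, 34, 29, 10, 27, 1, 23, 2]
Tree (level-order array): [14, 10, 41, 1, None, 34, None, None, 2, 29, None, None, None, 27, None, 23]
Compute height bottom-up (empty subtree = -1):
  height(2) = 1 + max(-1, -1) = 0
  height(1) = 1 + max(-1, 0) = 1
  height(10) = 1 + max(1, -1) = 2
  height(23) = 1 + max(-1, -1) = 0
  height(27) = 1 + max(0, -1) = 1
  height(29) = 1 + max(1, -1) = 2
  height(34) = 1 + max(2, -1) = 3
  height(41) = 1 + max(3, -1) = 4
  height(14) = 1 + max(2, 4) = 5
Height = 5


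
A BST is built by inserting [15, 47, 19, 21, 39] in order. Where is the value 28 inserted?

Starting tree (level order): [15, None, 47, 19, None, None, 21, None, 39]
Insertion path: 15 -> 47 -> 19 -> 21 -> 39
Result: insert 28 as left child of 39
Final tree (level order): [15, None, 47, 19, None, None, 21, None, 39, 28]


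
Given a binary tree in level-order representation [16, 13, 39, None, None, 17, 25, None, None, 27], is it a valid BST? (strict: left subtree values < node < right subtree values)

Level-order array: [16, 13, 39, None, None, 17, 25, None, None, 27]
Validate using subtree bounds (lo, hi): at each node, require lo < value < hi,
then recurse left with hi=value and right with lo=value.
Preorder trace (stopping at first violation):
  at node 16 with bounds (-inf, +inf): OK
  at node 13 with bounds (-inf, 16): OK
  at node 39 with bounds (16, +inf): OK
  at node 17 with bounds (16, 39): OK
  at node 25 with bounds (39, +inf): VIOLATION
Node 25 violates its bound: not (39 < 25 < +inf).
Result: Not a valid BST


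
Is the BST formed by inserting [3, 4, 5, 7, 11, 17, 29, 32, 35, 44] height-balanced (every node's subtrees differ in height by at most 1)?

Tree (level-order array): [3, None, 4, None, 5, None, 7, None, 11, None, 17, None, 29, None, 32, None, 35, None, 44]
Definition: a tree is height-balanced if, at every node, |h(left) - h(right)| <= 1 (empty subtree has height -1).
Bottom-up per-node check:
  node 44: h_left=-1, h_right=-1, diff=0 [OK], height=0
  node 35: h_left=-1, h_right=0, diff=1 [OK], height=1
  node 32: h_left=-1, h_right=1, diff=2 [FAIL (|-1-1|=2 > 1)], height=2
  node 29: h_left=-1, h_right=2, diff=3 [FAIL (|-1-2|=3 > 1)], height=3
  node 17: h_left=-1, h_right=3, diff=4 [FAIL (|-1-3|=4 > 1)], height=4
  node 11: h_left=-1, h_right=4, diff=5 [FAIL (|-1-4|=5 > 1)], height=5
  node 7: h_left=-1, h_right=5, diff=6 [FAIL (|-1-5|=6 > 1)], height=6
  node 5: h_left=-1, h_right=6, diff=7 [FAIL (|-1-6|=7 > 1)], height=7
  node 4: h_left=-1, h_right=7, diff=8 [FAIL (|-1-7|=8 > 1)], height=8
  node 3: h_left=-1, h_right=8, diff=9 [FAIL (|-1-8|=9 > 1)], height=9
Node 32 violates the condition: |-1 - 1| = 2 > 1.
Result: Not balanced
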